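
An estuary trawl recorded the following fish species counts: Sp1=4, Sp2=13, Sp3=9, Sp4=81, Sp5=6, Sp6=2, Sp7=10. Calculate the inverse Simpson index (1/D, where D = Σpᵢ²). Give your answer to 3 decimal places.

2.243

Total N = 4+13+9+81+6+2+10 = 125, so the proportions are 0.032, 0.104, 0.072, 0.648, 0.048, 0.016, 0.08 (working shown to 6 dp, full precision carried).
D = 0.032² + 0.104² + 0.072² + 0.648² + 0.048² + 0.016² + 0.08² = 0.001024 + 0.010816 + 0.005184 + 0.419904 + 0.002304 + 0.000256 + 0.006400 = 0.445888.
So 1/D = 2.24272, i.e. 2.243 to 3 decimal places.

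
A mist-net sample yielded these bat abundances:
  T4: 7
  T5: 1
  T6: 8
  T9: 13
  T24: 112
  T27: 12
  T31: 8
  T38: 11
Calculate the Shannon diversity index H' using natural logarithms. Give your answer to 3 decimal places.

Total N = 7+1+8+13+112+12+8+11 = 172, so the proportions are 0.0407, 0.00581, 0.04651, 0.07558, 0.65116, 0.06977, 0.04651, 0.06395 (working shown to 5 dp, full precision carried).
Each pᵢ ln pᵢ term: 0.0407×(-3.20158)=-0.13030, 0.00581×(-5.14749)=-0.02993, 0.04651×(-3.06805)=-0.14270, 0.07558×(-2.58255)=-0.19519, 0.65116×(-0.42900)=-0.27935, 0.06977×(-2.66259)=-0.18576, 0.04651×(-3.06805)=-0.14270, 0.06395×(-2.74960)=-0.17585.
Sum = -1.28177, so H' = 1.282.

1.282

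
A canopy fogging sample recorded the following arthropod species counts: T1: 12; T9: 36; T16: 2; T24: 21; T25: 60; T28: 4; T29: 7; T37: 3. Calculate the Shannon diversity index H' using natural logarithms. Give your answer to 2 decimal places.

1.58

Total N = 12+36+2+21+60+4+7+3 = 145, so the proportions are 0.0828, 0.2483, 0.0138, 0.1448, 0.4138, 0.0276, 0.0483, 0.0207 (working shown to 4 dp, full precision carried).
Each pᵢ ln pᵢ term: 0.0828×(-2.4918)=-0.2062, 0.2483×(-1.3932)=-0.3459, 0.0138×(-4.2836)=-0.0591, 0.1448×(-1.9322)=-0.2798, 0.4138×(-0.8824)=-0.3651, 0.0276×(-3.5904)=-0.0990, 0.0483×(-3.0308)=-0.1463, 0.0207×(-3.8781)=-0.0802.
Sum = -1.5818, so H' = 1.58.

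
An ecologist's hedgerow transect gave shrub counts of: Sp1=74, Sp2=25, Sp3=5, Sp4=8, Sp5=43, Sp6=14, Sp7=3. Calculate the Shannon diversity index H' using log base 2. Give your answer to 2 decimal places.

Total N = 74+25+5+8+43+14+3 = 172, so the proportions are 0.4302, 0.1453, 0.0291, 0.0465, 0.25, 0.0814, 0.0174 (working shown to 4 dp, full precision carried).
Each pᵢ log₂ pᵢ term: 0.4302×(-1.2168)=-0.5235, 0.1453×(-2.7824)=-0.4044, 0.0291×(-5.1043)=-0.1484, 0.0465×(-4.4263)=-0.2059, 0.25×(-2.0000)=-0.5000, 0.0814×(-3.6189)=-0.2946, 0.0174×(-5.8413)=-0.1019.
Sum = -2.1786, so H' = 2.18.

2.18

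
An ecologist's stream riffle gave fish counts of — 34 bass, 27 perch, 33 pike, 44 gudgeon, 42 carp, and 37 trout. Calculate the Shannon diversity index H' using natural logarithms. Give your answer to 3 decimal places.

Total N = 34+27+33+44+42+37 = 217, so the proportions are 0.15668, 0.12442, 0.15207, 0.20276, 0.19355, 0.17051 (working shown to 5 dp, full precision carried).
Each pᵢ ln pᵢ term: 0.15668×(-1.85354)=-0.29042, 0.12442×(-2.08406)=-0.25931, 0.15207×(-1.88339)=-0.28641, 0.20276×(-1.59571)=-0.32355, 0.19355×(-1.64223)=-0.31785, 0.17051×(-1.76898)=-0.30162.
Sum = -1.77916, so H' = 1.779.

1.779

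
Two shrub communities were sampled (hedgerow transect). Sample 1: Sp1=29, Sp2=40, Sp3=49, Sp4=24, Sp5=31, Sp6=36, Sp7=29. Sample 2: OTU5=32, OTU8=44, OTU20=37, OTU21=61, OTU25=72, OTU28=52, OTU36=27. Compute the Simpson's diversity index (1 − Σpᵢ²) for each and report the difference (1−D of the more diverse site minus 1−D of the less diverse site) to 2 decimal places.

Sample 1: N=238, proportions 0.1218, 0.1681, 0.2059, 0.1008, 0.1303, 0.1513, 0.1218, giving 1−D = 0.8497 (working shown to 4 dp, full precision carried).
Sample 2: N=325, proportions 0.0985, 0.1354, 0.1138, 0.1877, 0.2215, 0.16, 0.0831, giving 1−D = 0.8422.
Difference = |0.8497 − 0.8422| = 0.0075, i.e. 0.01 to 2 decimal places.

0.01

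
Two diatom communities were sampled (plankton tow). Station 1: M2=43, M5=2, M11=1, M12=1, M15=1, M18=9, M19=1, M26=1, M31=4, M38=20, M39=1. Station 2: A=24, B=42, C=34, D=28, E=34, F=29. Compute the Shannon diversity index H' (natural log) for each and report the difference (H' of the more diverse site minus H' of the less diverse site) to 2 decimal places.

Station 1: N=84, proportions 0.5119, 0.0238, 0.0119, 0.0119, 0.0119, 0.1071, 0.0119, 0.0119, 0.0476, 0.2381, 0.0119, giving H' = 1.4742 (working shown to 4 dp, full precision carried).
Station 2: N=191, proportions 0.1257, 0.2199, 0.178, 0.1466, 0.178, 0.1518, giving H' = 1.7758.
Difference = |1.4742 − 1.7758| = 0.3016, i.e. 0.30 to 2 decimal places.

0.30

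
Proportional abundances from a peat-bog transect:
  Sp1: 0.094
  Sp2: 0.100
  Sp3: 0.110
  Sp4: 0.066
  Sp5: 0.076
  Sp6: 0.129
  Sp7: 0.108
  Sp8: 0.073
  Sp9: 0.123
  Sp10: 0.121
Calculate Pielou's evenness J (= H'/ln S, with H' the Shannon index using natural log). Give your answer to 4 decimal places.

0.9900

H' = −Σ pᵢ ln pᵢ = −((-0.222259) + (-0.230259) + (-0.242800) + (-0.179395) + (-0.195854) + (-0.264185) + (-0.240367) + (-0.191063) + (-0.257755) + (-0.255548)) = 2.279484 (working shown to 6 dp, full precision carried).
With S = 10 species, ln S = 2.302585, so J = 2.279484/2.302585 = 0.989967, i.e. 0.9900 to 4 decimal places.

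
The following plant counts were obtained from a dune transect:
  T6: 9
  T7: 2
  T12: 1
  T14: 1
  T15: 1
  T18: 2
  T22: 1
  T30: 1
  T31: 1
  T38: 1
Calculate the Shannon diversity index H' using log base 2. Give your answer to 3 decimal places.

2.695

Total N = 9+2+1+1+1+2+1+1+1+1 = 20, so the proportions are 0.45, 0.1, 0.05, 0.05, 0.05, 0.1, 0.05, 0.05, 0.05, 0.05 (working shown to 5 dp, full precision carried).
Each pᵢ log₂ pᵢ term: 0.45×(-1.15200)=-0.51840, 0.1×(-3.32193)=-0.33219, 0.05×(-4.32193)=-0.21610, 0.05×(-4.32193)=-0.21610, 0.05×(-4.32193)=-0.21610, 0.1×(-3.32193)=-0.33219, 0.05×(-4.32193)=-0.21610, 0.05×(-4.32193)=-0.21610, 0.05×(-4.32193)=-0.21610, 0.05×(-4.32193)=-0.21610.
Sum = -2.69546, so H' = 2.695.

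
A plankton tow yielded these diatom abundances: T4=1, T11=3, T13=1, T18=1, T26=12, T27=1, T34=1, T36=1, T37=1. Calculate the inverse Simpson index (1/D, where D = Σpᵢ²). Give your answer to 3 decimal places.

Total N = 1+3+1+1+12+1+1+1+1 = 22, so the proportions are 0.045455, 0.136364, 0.045455, 0.045455, 0.545455, 0.045455, 0.045455, 0.045455, 0.045455 (working shown to 6 dp, full precision carried).
D = 0.045455² + 0.136364² + 0.045455² + 0.045455² + 0.545455² + 0.045455² + 0.045455² + 0.045455² + 0.045455² = 0.002066 + 0.018595 + 0.002066 + 0.002066 + 0.297521 + 0.002066 + 0.002066 + 0.002066 + 0.002066 = 0.330579.
So 1/D = 3.02500, i.e. 3.025 to 3 decimal places.

3.025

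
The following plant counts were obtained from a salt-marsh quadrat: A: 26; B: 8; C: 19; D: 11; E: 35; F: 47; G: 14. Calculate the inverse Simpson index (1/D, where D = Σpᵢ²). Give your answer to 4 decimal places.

Total N = 26+8+19+11+35+47+14 = 160, so the proportions are 0.1625, 0.05, 0.11875, 0.06875, 0.21875, 0.29375, 0.0875 (working shown to 8 dp, full precision carried).
D = 0.1625² + 0.05² + 0.11875² + 0.06875² + 0.21875² + 0.29375² + 0.0875² = 0.02640625 + 0.00250000 + 0.01410156 + 0.00472656 + 0.04785156 + 0.08628906 + 0.00765625 = 0.18953125.
So 1/D = 5.276175, i.e. 5.2762 to 4 decimal places.

5.2762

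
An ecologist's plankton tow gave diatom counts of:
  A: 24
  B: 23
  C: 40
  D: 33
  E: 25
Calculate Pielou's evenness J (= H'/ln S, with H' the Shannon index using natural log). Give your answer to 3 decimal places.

Total N = 24+23+40+33+25 = 145, so the proportions are 0.16552, 0.15862, 0.27586, 0.22759, 0.17241 (working shown to 5 dp, full precision carried).
H' = −Σ pᵢ ln pᵢ = −((-0.29771) + (-0.29206) + (-0.35527) + (-0.33688) + (-0.30308)) = 1.58500.
With S = 5 species, ln S = 1.60944, so J = 1.58500/1.60944 = 0.98482, i.e. 0.985 to 3 decimal places.

0.985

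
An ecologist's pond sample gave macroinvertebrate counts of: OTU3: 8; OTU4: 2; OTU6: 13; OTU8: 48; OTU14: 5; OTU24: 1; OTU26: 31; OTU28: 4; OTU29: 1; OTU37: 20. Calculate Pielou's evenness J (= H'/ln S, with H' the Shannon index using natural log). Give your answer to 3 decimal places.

0.762

Total N = 8+2+13+48+5+1+31+4+1+20 = 133, so the proportions are 0.06015, 0.01504, 0.09774, 0.3609, 0.03759, 0.00752, 0.23308, 0.03008, 0.00752, 0.15038 (working shown to 5 dp, full precision carried).
H' = −Σ pᵢ ln pᵢ = −((-0.16908) + (-0.06312) + (-0.22729) + (-0.36781) + (-0.12334) + (-0.03677) + (-0.33945) + (-0.10539) + (-0.03677) + (-0.28490)) = 1.75392.
With S = 10 species, ln S = 2.30259, so J = 1.75392/2.30259 = 0.76172, i.e. 0.762 to 3 decimal places.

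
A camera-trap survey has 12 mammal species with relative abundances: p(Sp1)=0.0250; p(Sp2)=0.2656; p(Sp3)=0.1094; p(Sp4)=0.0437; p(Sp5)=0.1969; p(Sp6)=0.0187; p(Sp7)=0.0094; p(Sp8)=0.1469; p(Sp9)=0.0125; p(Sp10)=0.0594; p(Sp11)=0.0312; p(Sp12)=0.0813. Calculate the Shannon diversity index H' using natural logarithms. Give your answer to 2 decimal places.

2.08

Each pᵢ ln pᵢ term (working shown to 4 dp, full precision carried): 0.025×(-3.6889)=-0.0922, 0.2656×(-1.3258)=-0.3521, 0.1094×(-2.2127)=-0.2421, 0.0437×(-3.1304)=-0.1368, 0.1969×(-1.6251)=-0.3200, 0.0187×(-3.9792)=-0.0744, 0.0094×(-4.6670)=-0.0439, 0.1469×(-1.9180)=-0.2818, 0.0125×(-4.3820)=-0.0548, 0.0594×(-2.8235)=-0.1677, 0.0312×(-3.4673)=-0.1082, 0.0813×(-2.5096)=-0.2040.
Sum = -2.0779, so H' = 2.08.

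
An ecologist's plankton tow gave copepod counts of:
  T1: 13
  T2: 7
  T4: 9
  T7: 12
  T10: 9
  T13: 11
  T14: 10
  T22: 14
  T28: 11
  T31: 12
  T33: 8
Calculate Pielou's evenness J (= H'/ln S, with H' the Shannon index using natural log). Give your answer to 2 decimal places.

0.99

Total N = 13+7+9+12+9+11+10+14+11+12+8 = 116, so the proportions are 0.1121, 0.0603, 0.0776, 0.1034, 0.0776, 0.0948, 0.0862, 0.1207, 0.0948, 0.1034, 0.069 (working shown to 4 dp, full precision carried).
H' = −Σ pᵢ ln pᵢ = −((-0.2453) + (-0.1694) + (-0.1983) + (-0.2347) + (-0.1983) + (-0.2234) + (-0.2113) + (-0.2552) + (-0.2234) + (-0.2347) + (-0.1844)) = 2.3785.
With S = 11 species, ln S = 2.3979, so J = 2.3785/2.3979 = 0.9919, i.e. 0.99 to 2 decimal places.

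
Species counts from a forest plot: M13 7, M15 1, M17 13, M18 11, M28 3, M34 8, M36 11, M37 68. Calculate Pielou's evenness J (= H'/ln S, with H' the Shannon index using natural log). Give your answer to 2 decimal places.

0.71

Total N = 7+1+13+11+3+8+11+68 = 122, so the proportions are 0.0574, 0.0082, 0.1066, 0.0902, 0.0246, 0.0656, 0.0902, 0.5574 (working shown to 4 dp, full precision carried).
H' = −Σ pᵢ ln pᵢ = −((-0.1640) + (-0.0394) + (-0.2386) + (-0.2169) + (-0.0911) + (-0.1787) + (-0.2169) + (-0.3258)) = 1.4714.
With S = 8 species, ln S = 2.0794, so J = 1.4714/2.0794 = 0.7076, i.e. 0.71 to 2 decimal places.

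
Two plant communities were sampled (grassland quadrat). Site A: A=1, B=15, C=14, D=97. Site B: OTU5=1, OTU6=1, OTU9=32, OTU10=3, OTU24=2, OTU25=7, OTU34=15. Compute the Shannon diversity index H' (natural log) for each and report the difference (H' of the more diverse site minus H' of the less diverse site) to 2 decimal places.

Site A: N=127, proportions 0.0079, 0.1181, 0.1102, 0.7638, giving H' = 0.7393 (working shown to 4 dp, full precision carried).
Site B: N=61, proportions 0.0164, 0.0164, 0.5246, 0.0492, 0.0328, 0.1148, 0.2459, giving H' = 1.3268.
Difference = |0.7393 − 1.3268| = 0.5875, i.e. 0.59 to 2 decimal places.

0.59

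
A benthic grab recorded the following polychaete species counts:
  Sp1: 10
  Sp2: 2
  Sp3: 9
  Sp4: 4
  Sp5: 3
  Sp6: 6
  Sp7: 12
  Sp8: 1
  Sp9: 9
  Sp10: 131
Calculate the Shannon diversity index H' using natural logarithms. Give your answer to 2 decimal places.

1.21

Total N = 10+2+9+4+3+6+12+1+9+131 = 187, so the proportions are 0.0535, 0.0107, 0.0481, 0.0214, 0.016, 0.0321, 0.0642, 0.0053, 0.0481, 0.7005 (working shown to 4 dp, full precision carried).
Each pᵢ ln pᵢ term: 0.0535×(-2.9285)=-0.1566, 0.0107×(-4.5380)=-0.0485, 0.0481×(-3.0339)=-0.1460, 0.0214×(-3.8448)=-0.0822, 0.016×(-4.1325)=-0.0663, 0.0321×(-3.4393)=-0.1104, 0.0642×(-2.7462)=-0.1762, 0.0053×(-5.2311)=-0.0280, 0.0481×(-3.0339)=-0.1460, 0.7005×(-0.3559)=-0.2493.
Sum = -1.2096, so H' = 1.21.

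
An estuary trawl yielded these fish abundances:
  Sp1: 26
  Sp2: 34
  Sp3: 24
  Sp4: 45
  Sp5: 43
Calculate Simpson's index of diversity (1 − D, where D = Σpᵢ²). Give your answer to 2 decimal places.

Total N = 26+34+24+45+43 = 172, so the proportions are 0.1512, 0.1977, 0.1395, 0.2616, 0.25 (working shown to 4 dp, full precision carried).
D = 0.1512² + 0.1977² + 0.1395² + 0.2616² + 0.25² = 0.0229 + 0.0391 + 0.0195 + 0.0684 + 0.0625 = 0.2123.
So 1 − D = 0.7877, i.e. 0.79 to 2 decimal places.

0.79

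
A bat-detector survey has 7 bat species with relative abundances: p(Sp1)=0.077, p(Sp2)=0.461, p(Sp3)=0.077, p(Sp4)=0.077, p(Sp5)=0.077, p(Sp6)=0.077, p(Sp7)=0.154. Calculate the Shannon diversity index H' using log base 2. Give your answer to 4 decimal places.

2.3548

Each pᵢ log₂ pᵢ term (working shown to 6 dp, full precision carried): 0.077×(-3.698998)=-0.284823, 0.461×(-1.117161)=-0.515011, 0.077×(-3.698998)=-0.284823, 0.077×(-3.698998)=-0.284823, 0.077×(-3.698998)=-0.284823, 0.077×(-3.698998)=-0.284823, 0.154×(-2.698998)=-0.415646.
Sum = -2.354771, so H' = 2.3548.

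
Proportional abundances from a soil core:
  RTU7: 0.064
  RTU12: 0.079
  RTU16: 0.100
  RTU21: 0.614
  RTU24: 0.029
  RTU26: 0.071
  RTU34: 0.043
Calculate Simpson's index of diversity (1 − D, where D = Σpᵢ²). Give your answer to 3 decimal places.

D = 0.064² + 0.079² + 0.1² + 0.614² + 0.029² + 0.071² + 0.043² = 0.00410 + 0.00624 + 0.01000 + 0.37700 + 0.00084 + 0.00504 + 0.00185 = 0.40506 (working shown to 5 dp, full precision carried).
So 1 − D = 0.59494, i.e. 0.595 to 3 decimal places.

0.595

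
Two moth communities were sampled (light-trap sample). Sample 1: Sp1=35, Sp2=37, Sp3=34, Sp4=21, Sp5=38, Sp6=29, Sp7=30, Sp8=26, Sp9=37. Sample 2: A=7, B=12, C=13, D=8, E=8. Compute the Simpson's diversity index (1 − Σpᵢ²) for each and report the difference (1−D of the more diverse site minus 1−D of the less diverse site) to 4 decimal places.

Sample 1: N=287, proportions 0.121951, 0.12892, 0.118467, 0.073171, 0.132404, 0.101045, 0.10453, 0.090592, 0.12892, giving 1−D = 0.885624 (working shown to 6 dp, full precision carried).
Sample 2: N=48, proportions 0.145833, 0.25, 0.270833, 0.166667, 0.166667, giving 1−D = 0.787326.
Difference = |0.885624 − 0.787326| = 0.098298, i.e. 0.0983 to 4 decimal places.

0.0983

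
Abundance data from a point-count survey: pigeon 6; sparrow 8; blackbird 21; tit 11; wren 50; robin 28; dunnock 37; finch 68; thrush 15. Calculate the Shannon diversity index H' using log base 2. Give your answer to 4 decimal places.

2.8000

Total N = 6+8+21+11+50+28+37+68+15 = 244, so the proportions are 0.02459, 0.032787, 0.086066, 0.045082, 0.204918, 0.114754, 0.151639, 0.278689, 0.061475 (working shown to 6 dp, full precision carried).
Each pᵢ log₂ pᵢ term: 0.02459×(-5.345775)=-0.131453, 0.032787×(-4.930737)=-0.161664, 0.086066×(-3.538420)=-0.304536, 0.045082×(-4.471306)=-0.201575, 0.204918×(-2.286881)=-0.468623, 0.114754×(-3.123382)=-0.358421, 0.151639×(-2.721284)=-0.412654, 0.278689×(-1.843274)=-0.513699, 0.061475×(-4.023847)=-0.247368.
Sum = -2.799993, so H' = 2.8000.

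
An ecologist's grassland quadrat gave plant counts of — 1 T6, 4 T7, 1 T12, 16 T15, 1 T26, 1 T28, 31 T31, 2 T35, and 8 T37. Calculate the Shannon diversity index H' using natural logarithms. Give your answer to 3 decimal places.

Total N = 1+4+1+16+1+1+31+2+8 = 65, so the proportions are 0.01538, 0.06154, 0.01538, 0.24615, 0.01538, 0.01538, 0.47692, 0.03077, 0.12308 (working shown to 5 dp, full precision carried).
Each pᵢ ln pᵢ term: 0.01538×(-4.17439)=-0.06422, 0.06154×(-2.78809)=-0.17157, 0.01538×(-4.17439)=-0.06422, 0.24615×(-1.40180)=-0.34506, 0.01538×(-4.17439)=-0.06422, 0.01538×(-4.17439)=-0.06422, 0.47692×(-0.74040)=-0.35311, 0.03077×(-3.48124)=-0.10712, 0.12308×(-2.09495)=-0.25784.
Sum = -1.49159, so H' = 1.492.

1.492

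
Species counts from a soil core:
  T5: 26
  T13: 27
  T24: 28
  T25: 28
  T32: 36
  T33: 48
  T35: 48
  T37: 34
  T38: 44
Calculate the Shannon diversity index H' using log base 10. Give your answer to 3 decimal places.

0.942

Total N = 26+27+28+28+36+48+48+34+44 = 319, so the proportions are 0.0815, 0.08464, 0.08777, 0.08777, 0.11285, 0.15047, 0.15047, 0.10658, 0.13793 (working shown to 5 dp, full precision carried).
Each pᵢ log₁₀ pᵢ term: 0.0815×(-1.08882)=-0.08874, 0.08464×(-1.07243)=-0.09077, 0.08777×(-1.05663)=-0.09275, 0.08777×(-1.05663)=-0.09275, 0.11285×(-0.94749)=-0.10693, 0.15047×(-0.82255)=-0.12377, 0.15047×(-0.82255)=-0.12377, 0.10658×(-0.97231)=-0.10363, 0.13793×(-0.86034)=-0.11867.
Sum = -0.94177, so H' = 0.942.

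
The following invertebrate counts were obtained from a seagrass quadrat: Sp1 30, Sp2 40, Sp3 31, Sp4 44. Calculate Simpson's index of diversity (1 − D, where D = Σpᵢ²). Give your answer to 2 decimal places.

0.74

Total N = 30+40+31+44 = 145, so the proportions are 0.2069, 0.2759, 0.2138, 0.3034 (working shown to 4 dp, full precision carried).
D = 0.2069² + 0.2759² + 0.2138² + 0.3034² = 0.0428 + 0.0761 + 0.0457 + 0.0921 = 0.2567.
So 1 − D = 0.7433, i.e. 0.74 to 2 decimal places.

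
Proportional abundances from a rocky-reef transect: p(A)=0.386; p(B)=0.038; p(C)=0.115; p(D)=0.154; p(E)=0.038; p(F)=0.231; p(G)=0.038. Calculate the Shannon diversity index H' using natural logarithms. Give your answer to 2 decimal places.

Each pᵢ ln pᵢ term (working shown to 4 dp, full precision carried): 0.386×(-0.9519)=-0.3674, 0.038×(-3.2702)=-0.1243, 0.115×(-2.1628)=-0.2487, 0.154×(-1.8708)=-0.2881, 0.038×(-3.2702)=-0.1243, 0.231×(-1.4653)=-0.3385, 0.038×(-3.2702)=-0.1243.
Sum = -1.6156, so H' = 1.62.

1.62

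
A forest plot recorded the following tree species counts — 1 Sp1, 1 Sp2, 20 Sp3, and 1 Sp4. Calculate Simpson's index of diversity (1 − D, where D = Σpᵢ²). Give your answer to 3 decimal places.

Total N = 1+1+20+1 = 23, so the proportions are 0.04348, 0.04348, 0.86957, 0.04348 (working shown to 5 dp, full precision carried).
D = 0.04348² + 0.04348² + 0.86957² + 0.04348² = 0.00189 + 0.00189 + 0.75614 + 0.00189 = 0.76181.
So 1 − D = 0.23819, i.e. 0.238 to 3 decimal places.

0.238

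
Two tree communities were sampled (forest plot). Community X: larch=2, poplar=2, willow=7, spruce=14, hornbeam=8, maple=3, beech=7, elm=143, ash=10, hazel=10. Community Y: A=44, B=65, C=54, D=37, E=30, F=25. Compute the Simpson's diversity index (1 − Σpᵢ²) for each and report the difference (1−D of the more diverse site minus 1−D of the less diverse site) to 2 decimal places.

Community X: N=206, proportions 0.0097, 0.0097, 0.034, 0.068, 0.0388, 0.0146, 0.034, 0.6942, 0.0485, 0.0485, giving 1−D = 0.5046 (working shown to 4 dp, full precision carried).
Community Y: N=255, proportions 0.1725, 0.2549, 0.2118, 0.1451, 0.1176, 0.098, giving 1−D = 0.8159.
Difference = |0.5046 − 0.8159| = 0.3113, i.e. 0.31 to 2 decimal places.

0.31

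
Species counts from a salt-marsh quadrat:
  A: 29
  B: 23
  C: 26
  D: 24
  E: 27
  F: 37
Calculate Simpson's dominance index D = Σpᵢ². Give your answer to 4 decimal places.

0.1713

Total N = 29+23+26+24+27+37 = 166, so the proportions are 0.174699, 0.138554, 0.156627, 0.144578, 0.162651, 0.222892 (working shown to 6 dp, full precision carried).
D = 0.174699² + 0.138554² + 0.156627² + 0.144578² + 0.162651² + 0.222892² = 0.030520 + 0.019197 + 0.024532 + 0.020903 + 0.026455 + 0.049681 = 0.171288.
To 4 decimal places, D = 0.1713.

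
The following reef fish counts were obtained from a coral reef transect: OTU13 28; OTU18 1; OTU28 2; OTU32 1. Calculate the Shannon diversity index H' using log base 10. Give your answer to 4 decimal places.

Total N = 28+1+2+1 = 32, so the proportions are 0.875, 0.03125, 0.0625, 0.03125 (working shown to 6 dp, full precision carried).
Each pᵢ log₁₀ pᵢ term: 0.875×(-0.057992)=-0.050743, 0.03125×(-1.505150)=-0.047036, 0.0625×(-1.204120)=-0.075257, 0.03125×(-1.505150)=-0.047036.
Sum = -0.220072, so H' = 0.2201.

0.2201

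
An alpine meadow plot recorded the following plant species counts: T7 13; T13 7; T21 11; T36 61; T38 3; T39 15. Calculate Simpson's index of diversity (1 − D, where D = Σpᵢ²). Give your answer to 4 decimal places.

0.6451

Total N = 13+7+11+61+3+15 = 110, so the proportions are 0.118182, 0.063636, 0.1, 0.554545, 0.027273, 0.136364 (working shown to 6 dp, full precision carried).
D = 0.118182² + 0.063636² + 0.1² + 0.554545² + 0.027273² + 0.136364² = 0.013967 + 0.004050 + 0.010000 + 0.307521 + 0.000744 + 0.018595 = 0.354876.
So 1 − D = 0.645124, i.e. 0.6451 to 4 decimal places.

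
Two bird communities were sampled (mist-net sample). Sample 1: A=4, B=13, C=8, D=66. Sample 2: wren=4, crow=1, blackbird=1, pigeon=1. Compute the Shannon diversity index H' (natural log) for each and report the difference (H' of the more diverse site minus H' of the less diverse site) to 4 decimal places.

0.2917

Sample 1: N=91, proportions 0.043956, 0.142857, 0.087912, 0.725275, giving H' = 0.862043 (working shown to 6 dp, full precision carried).
Sample 2: N=7, proportions 0.571429, 0.142857, 0.142857, 0.142857, giving H' = 1.153742.
Difference = |0.862043 − 1.153742| = 0.291699, i.e. 0.2917 to 4 decimal places.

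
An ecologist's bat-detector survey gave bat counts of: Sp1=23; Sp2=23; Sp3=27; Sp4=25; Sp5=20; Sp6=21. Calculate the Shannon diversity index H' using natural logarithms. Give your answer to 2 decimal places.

Total N = 23+23+27+25+20+21 = 139, so the proportions are 0.1655, 0.1655, 0.1942, 0.1799, 0.1439, 0.1511 (working shown to 4 dp, full precision carried).
Each pᵢ ln pᵢ term: 0.1655×(-1.7990)=-0.2977, 0.1655×(-1.7990)=-0.2977, 0.1942×(-1.6386)=-0.3183, 0.1799×(-1.7156)=-0.3086, 0.1439×(-1.9387)=-0.2790, 0.1511×(-1.8900)=-0.2855.
Sum = -1.7867, so H' = 1.79.

1.79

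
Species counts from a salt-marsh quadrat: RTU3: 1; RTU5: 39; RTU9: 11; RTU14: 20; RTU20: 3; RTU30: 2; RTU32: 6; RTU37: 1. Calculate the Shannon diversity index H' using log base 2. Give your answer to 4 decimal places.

Total N = 1+39+11+20+3+2+6+1 = 83, so the proportions are 0.012048, 0.46988, 0.13253, 0.240964, 0.036145, 0.024096, 0.072289, 0.012048 (working shown to 6 dp, full precision carried).
Each pᵢ log₂ pᵢ term: 0.012048×(-6.375039)=-0.076808, 0.46988×(-1.089637)=-0.511998, 0.13253×(-2.915608)=-0.386406, 0.240964×(-2.053111)=-0.494726, 0.036145×(-4.790077)=-0.173135, 0.024096×(-5.375039)=-0.129519, 0.072289×(-3.790077)=-0.273981, 0.012048×(-6.375039)=-0.076808.
Sum = -2.123381, so H' = 2.1234.

2.1234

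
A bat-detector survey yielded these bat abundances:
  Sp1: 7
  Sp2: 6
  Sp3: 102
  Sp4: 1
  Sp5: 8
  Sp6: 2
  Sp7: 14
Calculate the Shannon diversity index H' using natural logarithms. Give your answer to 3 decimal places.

Total N = 7+6+102+1+8+2+14 = 140, so the proportions are 0.05, 0.04286, 0.72857, 0.00714, 0.05714, 0.01429, 0.1 (working shown to 5 dp, full precision carried).
Each pᵢ ln pᵢ term: 0.05×(-2.99573)=-0.14979, 0.04286×(-3.14988)=-0.13499, 0.72857×(-0.31667)=-0.23072, 0.00714×(-4.94164)=-0.03530, 0.05714×(-2.86220)=-0.16355, 0.01429×(-4.24850)=-0.06069, 0.1×(-2.30259)=-0.23026.
Sum = -1.00530, so H' = 1.005.

1.005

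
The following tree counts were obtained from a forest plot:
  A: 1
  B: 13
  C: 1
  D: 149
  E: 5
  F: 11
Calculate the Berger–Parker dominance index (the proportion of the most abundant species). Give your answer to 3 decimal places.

Total N = 1+13+1+149+5+11 = 180, so the proportions are 0.00556, 0.07222, 0.00556, 0.82778, 0.02778, 0.06111 (working shown to 5 dp, full precision carried).
The largest proportion is 0.82778, i.e. d = 0.828 to 3 decimal places.

0.828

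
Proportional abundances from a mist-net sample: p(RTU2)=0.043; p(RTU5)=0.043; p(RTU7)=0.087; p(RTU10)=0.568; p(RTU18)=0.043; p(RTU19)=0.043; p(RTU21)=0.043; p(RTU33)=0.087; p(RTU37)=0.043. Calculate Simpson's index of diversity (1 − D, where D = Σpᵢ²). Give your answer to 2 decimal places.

0.65

D = 0.043² + 0.043² + 0.087² + 0.568² + 0.043² + 0.043² + 0.043² + 0.087² + 0.043² = 0.0018 + 0.0018 + 0.0076 + 0.3226 + 0.0018 + 0.0018 + 0.0018 + 0.0076 + 0.0018 = 0.3489 (working shown to 4 dp, full precision carried).
So 1 − D = 0.6511, i.e. 0.65 to 2 decimal places.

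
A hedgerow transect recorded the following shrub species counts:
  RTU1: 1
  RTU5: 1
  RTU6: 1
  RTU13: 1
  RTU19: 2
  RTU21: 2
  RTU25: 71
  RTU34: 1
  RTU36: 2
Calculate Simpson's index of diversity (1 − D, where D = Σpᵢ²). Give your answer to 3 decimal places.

Total N = 1+1+1+1+2+2+71+1+2 = 82, so the proportions are 0.0122, 0.0122, 0.0122, 0.0122, 0.02439, 0.02439, 0.86585, 0.0122, 0.02439 (working shown to 5 dp, full precision carried).
D = 0.0122² + 0.0122² + 0.0122² + 0.0122² + 0.02439² + 0.02439² + 0.86585² + 0.0122² + 0.02439² = 0.00015 + 0.00015 + 0.00015 + 0.00015 + 0.00059 + 0.00059 + 0.74970 + 0.00015 + 0.00059 = 0.75223.
So 1 − D = 0.24777, i.e. 0.248 to 3 decimal places.

0.248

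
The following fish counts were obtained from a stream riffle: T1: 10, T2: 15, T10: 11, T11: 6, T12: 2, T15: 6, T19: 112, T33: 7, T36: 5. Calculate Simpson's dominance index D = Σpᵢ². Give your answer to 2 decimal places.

0.43

Total N = 10+15+11+6+2+6+112+7+5 = 174, so the proportions are 0.0575, 0.0862, 0.0632, 0.0345, 0.0115, 0.0345, 0.6437, 0.0402, 0.0287 (working shown to 4 dp, full precision carried).
D = 0.0575² + 0.0862² + 0.0632² + 0.0345² + 0.0115² + 0.0345² + 0.6437² + 0.0402² + 0.0287² = 0.0033 + 0.0074 + 0.0040 + 0.0012 + 0.0001 + 0.0012 + 0.4143 + 0.0016 + 0.0008 = 0.4340.
To 2 decimal places, D = 0.43.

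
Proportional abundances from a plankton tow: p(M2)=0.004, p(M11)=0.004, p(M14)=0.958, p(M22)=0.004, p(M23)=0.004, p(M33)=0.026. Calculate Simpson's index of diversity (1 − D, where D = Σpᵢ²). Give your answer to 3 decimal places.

D = 0.004² + 0.004² + 0.958² + 0.004² + 0.004² + 0.026² = 0.000016 + 0.000016 + 0.917764 + 0.000016 + 0.000016 + 0.000676 = 0.918504 (working shown to 6 dp, full precision carried).
So 1 − D = 0.081496, i.e. 0.081 to 3 decimal places.

0.081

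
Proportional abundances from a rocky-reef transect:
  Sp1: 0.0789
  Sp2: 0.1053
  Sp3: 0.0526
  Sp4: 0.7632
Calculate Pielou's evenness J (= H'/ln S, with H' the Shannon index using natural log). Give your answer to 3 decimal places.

0.576

H' = −Σ pᵢ ln pᵢ = −((-0.20037) + (-0.23702) + (-0.15491) + (-0.20624)) = 0.79855 (working shown to 5 dp, full precision carried).
With S = 4 species, ln S = 1.38629, so J = 0.79855/1.38629 = 0.57603, i.e. 0.576 to 3 decimal places.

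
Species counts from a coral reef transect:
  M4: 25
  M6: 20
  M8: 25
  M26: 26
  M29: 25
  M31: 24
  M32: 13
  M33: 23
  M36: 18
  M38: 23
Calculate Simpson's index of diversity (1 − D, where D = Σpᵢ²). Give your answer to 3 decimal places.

0.897

Total N = 25+20+25+26+25+24+13+23+18+23 = 222, so the proportions are 0.11261, 0.09009, 0.11261, 0.11712, 0.11261, 0.10811, 0.05856, 0.1036, 0.08108, 0.1036 (working shown to 5 dp, full precision carried).
D = 0.11261² + 0.09009² + 0.11261² + 0.11712² + 0.11261² + 0.10811² + 0.05856² + 0.1036² + 0.08108² + 0.1036² = 0.01268 + 0.00812 + 0.01268 + 0.01372 + 0.01268 + 0.01169 + 0.00343 + 0.01073 + 0.00657 + 0.01073 = 0.10304.
So 1 − D = 0.89696, i.e. 0.897 to 3 decimal places.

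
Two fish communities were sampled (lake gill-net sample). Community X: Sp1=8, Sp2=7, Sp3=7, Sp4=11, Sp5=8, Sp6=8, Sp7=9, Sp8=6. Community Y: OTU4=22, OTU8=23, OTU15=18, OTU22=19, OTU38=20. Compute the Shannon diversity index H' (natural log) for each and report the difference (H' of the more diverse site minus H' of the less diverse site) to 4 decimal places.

0.4590

Community X: N=64, proportions 0.125, 0.109375, 0.109375, 0.171875, 0.125, 0.125, 0.140625, 0.09375, giving H' = 2.064324 (working shown to 6 dp, full precision carried).
Community Y: N=102, proportions 0.215686, 0.22549, 0.176471, 0.186275, 0.196078, giving H' = 1.605316.
Difference = |2.064324 − 1.605316| = 0.459008, i.e. 0.4590 to 4 decimal places.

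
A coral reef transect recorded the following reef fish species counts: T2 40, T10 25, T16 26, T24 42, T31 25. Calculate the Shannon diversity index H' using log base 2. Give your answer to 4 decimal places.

Total N = 40+25+26+42+25 = 158, so the proportions are 0.253165, 0.158228, 0.164557, 0.265823, 0.158228 (working shown to 6 dp, full precision carried).
Each pᵢ log₂ pᵢ term: 0.253165×(-1.981853)=-0.501735, 0.158228×(-2.659925)=-0.420874, 0.164557×(-2.603341)=-0.428398, 0.265823×(-1.911463)=-0.508111, 0.158228×(-2.659925)=-0.420874.
Sum = -2.279992, so H' = 2.2800.

2.2800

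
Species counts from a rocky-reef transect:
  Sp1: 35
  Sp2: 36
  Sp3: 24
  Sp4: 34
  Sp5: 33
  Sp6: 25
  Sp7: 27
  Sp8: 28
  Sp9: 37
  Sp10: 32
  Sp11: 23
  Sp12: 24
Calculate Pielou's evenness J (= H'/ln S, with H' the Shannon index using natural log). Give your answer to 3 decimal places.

Total N = 35+36+24+34+33+25+27+28+37+32+23+24 = 358, so the proportions are 0.09777, 0.10056, 0.06704, 0.09497, 0.09218, 0.06983, 0.07542, 0.07821, 0.10335, 0.08939, 0.06425, 0.06704 (working shown to 5 dp, full precision carried).
H' = −Σ pᵢ ln pᵢ = −((-0.22732) + (-0.23098) + (-0.18117) + (-0.22358) + (-0.21976) + (-0.18587) + (-0.19494) + (-0.19931) + (-0.23457) + (-0.21585) + (-0.17636) + (-0.18117)) = 2.47088.
With S = 12 species, ln S = 2.48491, so J = 2.47088/2.48491 = 0.99435, i.e. 0.994 to 3 decimal places.

0.994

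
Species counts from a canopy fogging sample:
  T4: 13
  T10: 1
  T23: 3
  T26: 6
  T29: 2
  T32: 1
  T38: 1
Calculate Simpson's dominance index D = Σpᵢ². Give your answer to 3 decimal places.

Total N = 13+1+3+6+2+1+1 = 27, so the proportions are 0.48148, 0.03704, 0.11111, 0.22222, 0.07407, 0.03704, 0.03704 (working shown to 5 dp, full precision carried).
D = 0.48148² + 0.03704² + 0.11111² + 0.22222² + 0.07407² + 0.03704² + 0.03704² = 0.23182 + 0.00137 + 0.01235 + 0.04938 + 0.00549 + 0.00137 + 0.00137 = 0.30316.
To 3 decimal places, D = 0.303.

0.303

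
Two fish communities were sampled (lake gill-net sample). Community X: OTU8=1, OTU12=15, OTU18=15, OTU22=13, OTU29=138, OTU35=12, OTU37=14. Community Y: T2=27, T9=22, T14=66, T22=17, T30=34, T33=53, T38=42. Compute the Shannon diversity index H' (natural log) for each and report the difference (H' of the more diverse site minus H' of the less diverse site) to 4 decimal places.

0.6554

Community X: N=208, proportions 0.0048077, 0.0721154, 0.0721154, 0.0625, 0.6634615, 0.0576923, 0.0673077, giving H' = 1.1966124 (working shown to 7 dp, full precision carried).
Community Y: N=261, proportions 0.1034483, 0.0842912, 0.2528736, 0.0651341, 0.1302682, 0.2030651, 0.1609195, giving H' = 1.8519678.
Difference = |1.1966124 − 1.8519678| = 0.6553554, i.e. 0.6554 to 4 decimal places.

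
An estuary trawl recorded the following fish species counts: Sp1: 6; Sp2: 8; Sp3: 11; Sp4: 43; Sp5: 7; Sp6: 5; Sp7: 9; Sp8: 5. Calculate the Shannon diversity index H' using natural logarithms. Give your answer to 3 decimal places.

1.724

Total N = 6+8+11+43+7+5+9+5 = 94, so the proportions are 0.06383, 0.08511, 0.11702, 0.45745, 0.07447, 0.05319, 0.09574, 0.05319 (working shown to 5 dp, full precision carried).
Each pᵢ ln pᵢ term: 0.06383×(-2.75154)=-0.17563, 0.08511×(-2.46385)=-0.20969, 0.11702×(-2.14540)=-0.25106, 0.45745×(-0.78209)=-0.35777, 0.07447×(-2.59738)=-0.19342, 0.05319×(-2.93386)=-0.15606, 0.09574×(-2.34607)=-0.22462, 0.05319×(-2.93386)=-0.15606.
Sum = -1.72430, so H' = 1.724.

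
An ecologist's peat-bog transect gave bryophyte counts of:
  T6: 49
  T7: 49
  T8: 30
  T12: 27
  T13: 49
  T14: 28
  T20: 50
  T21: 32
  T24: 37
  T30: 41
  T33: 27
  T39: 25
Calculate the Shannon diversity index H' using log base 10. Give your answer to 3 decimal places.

Total N = 49+49+30+27+49+28+50+32+37+41+27+25 = 444, so the proportions are 0.11036, 0.11036, 0.06757, 0.06081, 0.11036, 0.06306, 0.11261, 0.07207, 0.08333, 0.09234, 0.06081, 0.05631 (working shown to 5 dp, full precision carried).
Each pᵢ log₁₀ pᵢ term: 0.11036×(-0.95719)=-0.10564, 0.11036×(-0.95719)=-0.10564, 0.06757×(-1.17026)=-0.07907, 0.06081×(-1.21602)=-0.07395, 0.11036×(-0.95719)=-0.10564, 0.06306×(-1.20022)=-0.07569, 0.11261×(-0.94841)=-0.10680, 0.07207×(-1.14223)=-0.08232, 0.08333×(-1.07918)=-0.08993, 0.09234×(-1.03460)=-0.09554, 0.06081×(-1.21602)=-0.07395, 0.05631×(-1.24944)=-0.07035.
Sum = -1.06451, so H' = 1.065.

1.065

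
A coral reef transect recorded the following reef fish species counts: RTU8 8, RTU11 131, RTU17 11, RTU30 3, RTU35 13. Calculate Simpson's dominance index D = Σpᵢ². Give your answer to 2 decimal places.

Total N = 8+131+11+3+13 = 166, so the proportions are 0.0482, 0.7892, 0.0663, 0.0181, 0.0783 (working shown to 4 dp, full precision carried).
D = 0.0482² + 0.7892² + 0.0663² + 0.0181² + 0.0783² = 0.0023 + 0.6228 + 0.0044 + 0.0003 + 0.0061 = 0.6359.
To 2 decimal places, D = 0.64.

0.64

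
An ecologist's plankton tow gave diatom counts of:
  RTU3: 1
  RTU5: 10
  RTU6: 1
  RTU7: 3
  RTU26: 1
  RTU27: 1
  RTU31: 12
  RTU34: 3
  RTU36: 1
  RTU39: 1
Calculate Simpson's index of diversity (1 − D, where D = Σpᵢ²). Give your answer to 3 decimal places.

Total N = 1+10+1+3+1+1+12+3+1+1 = 34, so the proportions are 0.02941, 0.29412, 0.02941, 0.08824, 0.02941, 0.02941, 0.35294, 0.08824, 0.02941, 0.02941 (working shown to 5 dp, full precision carried).
D = 0.02941² + 0.29412² + 0.02941² + 0.08824² + 0.02941² + 0.02941² + 0.35294² + 0.08824² + 0.02941² + 0.02941² = 0.00087 + 0.08651 + 0.00087 + 0.00779 + 0.00087 + 0.00087 + 0.12457 + 0.00779 + 0.00087 + 0.00087 = 0.23183.
So 1 − D = 0.76817, i.e. 0.768 to 3 decimal places.

0.768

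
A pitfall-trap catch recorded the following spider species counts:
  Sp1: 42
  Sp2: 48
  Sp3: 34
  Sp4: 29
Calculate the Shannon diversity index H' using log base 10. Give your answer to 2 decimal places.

0.59

Total N = 42+48+34+29 = 153, so the proportions are 0.2745, 0.3137, 0.2222, 0.1895 (working shown to 4 dp, full precision carried).
Each pᵢ log₁₀ pᵢ term: 0.2745×(-0.5614)=-0.1541, 0.3137×(-0.5035)=-0.1579, 0.2222×(-0.6532)=-0.1452, 0.1895×(-0.7223)=-0.1369.
Sum = -0.5941, so H' = 0.59.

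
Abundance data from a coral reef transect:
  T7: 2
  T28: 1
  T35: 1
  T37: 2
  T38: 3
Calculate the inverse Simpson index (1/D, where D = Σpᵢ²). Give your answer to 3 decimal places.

4.263

Total N = 2+1+1+2+3 = 9, so the proportions are 0.2222222, 0.1111111, 0.1111111, 0.2222222, 0.3333333 (working shown to 7 dp, full precision carried).
D = 0.2222222² + 0.1111111² + 0.1111111² + 0.2222222² + 0.3333333² = 0.0493827 + 0.0123457 + 0.0123457 + 0.0493827 + 0.1111111 = 0.2345679.
So 1/D = 4.26316, i.e. 4.263 to 3 decimal places.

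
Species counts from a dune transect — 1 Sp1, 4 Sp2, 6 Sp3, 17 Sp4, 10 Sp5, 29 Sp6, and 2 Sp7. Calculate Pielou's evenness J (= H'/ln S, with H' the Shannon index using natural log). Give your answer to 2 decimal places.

Total N = 1+4+6+17+10+29+2 = 69, so the proportions are 0.0145, 0.058, 0.087, 0.2464, 0.1449, 0.4203, 0.029 (working shown to 4 dp, full precision carried).
H' = −Σ pᵢ ln pᵢ = −((-0.0614) + (-0.1651) + (-0.2124) + (-0.3451) + (-0.2799) + (-0.3643) + (-0.1026)) = 1.5309.
With S = 7 species, ln S = 1.9459, so J = 1.5309/1.9459 = 0.7867, i.e. 0.79 to 2 decimal places.

0.79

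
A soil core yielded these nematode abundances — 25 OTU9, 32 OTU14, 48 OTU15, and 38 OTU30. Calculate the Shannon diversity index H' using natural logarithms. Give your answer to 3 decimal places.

Total N = 25+32+48+38 = 143, so the proportions are 0.1748252, 0.2237762, 0.3356643, 0.2657343 (working shown to 7 dp, full precision carried).
Each pᵢ ln pᵢ term: 0.1748252×(-1.7439688)=-0.3048897, 0.2237762×(-1.4971087)=-0.3350173, 0.3356643×(-1.0916436)=-0.3664258, 0.2657343×(-1.3252585)=-0.3521666.
Sum = -1.3584994, so H' = 1.358.

1.358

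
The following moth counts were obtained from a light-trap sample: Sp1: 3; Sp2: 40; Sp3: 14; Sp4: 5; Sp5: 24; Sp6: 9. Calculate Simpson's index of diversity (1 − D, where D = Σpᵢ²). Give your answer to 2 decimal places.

0.72

Total N = 3+40+14+5+24+9 = 95, so the proportions are 0.0316, 0.4211, 0.1474, 0.0526, 0.2526, 0.0947 (working shown to 4 dp, full precision carried).
D = 0.0316² + 0.4211² + 0.1474² + 0.0526² + 0.2526² + 0.0947² = 0.0010 + 0.1773 + 0.0217 + 0.0028 + 0.0638 + 0.0090 = 0.2756.
So 1 − D = 0.7244, i.e. 0.72 to 2 decimal places.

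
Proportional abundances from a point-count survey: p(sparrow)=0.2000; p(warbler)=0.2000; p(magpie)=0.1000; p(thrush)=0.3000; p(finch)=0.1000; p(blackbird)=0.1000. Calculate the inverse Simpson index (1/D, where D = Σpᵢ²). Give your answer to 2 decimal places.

5.00

D = 0.2² + 0.2² + 0.1² + 0.3² + 0.1² + 0.1² = 0.040000 + 0.040000 + 0.010000 + 0.090000 + 0.010000 + 0.010000 = 0.200000 (working shown to 6 dp, full precision carried).
So 1/D = 5.0000, i.e. 5.00 to 2 decimal places.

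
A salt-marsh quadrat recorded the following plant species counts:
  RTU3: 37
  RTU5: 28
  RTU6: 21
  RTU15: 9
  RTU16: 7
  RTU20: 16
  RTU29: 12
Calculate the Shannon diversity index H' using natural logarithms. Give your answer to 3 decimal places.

Total N = 37+28+21+9+7+16+12 = 130, so the proportions are 0.28462, 0.21538, 0.16154, 0.06923, 0.05385, 0.12308, 0.09231 (working shown to 5 dp, full precision carried).
Each pᵢ ln pᵢ term: 0.28462×(-1.25662)=-0.35765, 0.21538×(-1.53533)=-0.33069, 0.16154×(-1.82301)=-0.29449, 0.06923×(-2.67031)=-0.18487, 0.05385×(-2.92162)=-0.15732, 0.12308×(-2.09495)=-0.25784, 0.09231×(-2.38263)=-0.21993.
Sum = -1.80279, so H' = 1.803.

1.803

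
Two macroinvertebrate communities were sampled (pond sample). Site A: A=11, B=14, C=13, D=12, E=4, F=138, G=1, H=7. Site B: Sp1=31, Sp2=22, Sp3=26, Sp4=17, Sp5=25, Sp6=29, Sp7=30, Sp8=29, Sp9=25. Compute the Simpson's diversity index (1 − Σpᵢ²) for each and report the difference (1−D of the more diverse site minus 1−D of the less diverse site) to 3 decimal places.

0.380

Site A: N=200, proportions 0.055, 0.07, 0.065, 0.06, 0.02, 0.69, 0.005, 0.035, giving 1−D = 0.50650 (working shown to 5 dp, full precision carried).
Site B: N=234, proportions 0.13248, 0.09402, 0.11111, 0.07265, 0.10684, 0.12393, 0.12821, 0.12393, 0.10684, giving 1−D = 0.88600.
Difference = |0.50650 − 0.88600| = 0.37950, i.e. 0.380 to 3 decimal places.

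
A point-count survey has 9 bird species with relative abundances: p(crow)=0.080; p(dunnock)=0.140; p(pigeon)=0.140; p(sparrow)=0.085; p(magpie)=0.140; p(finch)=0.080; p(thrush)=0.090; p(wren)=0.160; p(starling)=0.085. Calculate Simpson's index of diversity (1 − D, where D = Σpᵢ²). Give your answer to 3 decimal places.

0.880

D = 0.08² + 0.14² + 0.14² + 0.085² + 0.14² + 0.08² + 0.09² + 0.16² + 0.085² = 0.00640 + 0.01960 + 0.01960 + 0.00723 + 0.01960 + 0.00640 + 0.00810 + 0.02560 + 0.00723 = 0.11975 (working shown to 5 dp, full precision carried).
So 1 − D = 0.88025, i.e. 0.880 to 3 decimal places.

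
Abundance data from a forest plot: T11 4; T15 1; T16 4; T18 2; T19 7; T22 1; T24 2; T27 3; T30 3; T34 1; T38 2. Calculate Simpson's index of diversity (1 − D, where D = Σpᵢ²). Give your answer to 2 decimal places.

0.87

Total N = 4+1+4+2+7+1+2+3+3+1+2 = 30, so the proportions are 0.1333, 0.0333, 0.1333, 0.0667, 0.2333, 0.0333, 0.0667, 0.1, 0.1, 0.0333, 0.0667 (working shown to 4 dp, full precision carried).
D = 0.1333² + 0.0333² + 0.1333² + 0.0667² + 0.2333² + 0.0333² + 0.0667² + 0.1² + 0.1² + 0.0333² + 0.0667² = 0.0178 + 0.0011 + 0.0178 + 0.0044 + 0.0544 + 0.0011 + 0.0044 + 0.0100 + 0.0100 + 0.0011 + 0.0044 = 0.1267.
So 1 − D = 0.8733, i.e. 0.87 to 2 decimal places.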